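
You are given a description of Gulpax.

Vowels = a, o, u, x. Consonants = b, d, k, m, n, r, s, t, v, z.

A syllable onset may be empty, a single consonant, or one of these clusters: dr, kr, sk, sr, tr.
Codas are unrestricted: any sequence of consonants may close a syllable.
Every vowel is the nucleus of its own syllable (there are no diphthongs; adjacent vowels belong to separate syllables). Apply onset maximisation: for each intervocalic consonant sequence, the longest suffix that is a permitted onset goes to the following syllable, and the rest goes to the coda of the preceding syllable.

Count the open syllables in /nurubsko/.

Nuclei (vowels): u, u, o → 3 syllables.
Between /u/ (V1) and /u/ (V2): just /r/ — single C goes to the following onset.
Between /u/ (V2) and /o/ (V3): /bsk/ splits as /b/ + /sk/ (/sk/ is the longest suffix that is a licit onset).
So the parse is nu.rub.sko.
Classifying each syllable: /nu/ (open), /rub/ (closed), /sko/ (open).
Open syllables: 2.

2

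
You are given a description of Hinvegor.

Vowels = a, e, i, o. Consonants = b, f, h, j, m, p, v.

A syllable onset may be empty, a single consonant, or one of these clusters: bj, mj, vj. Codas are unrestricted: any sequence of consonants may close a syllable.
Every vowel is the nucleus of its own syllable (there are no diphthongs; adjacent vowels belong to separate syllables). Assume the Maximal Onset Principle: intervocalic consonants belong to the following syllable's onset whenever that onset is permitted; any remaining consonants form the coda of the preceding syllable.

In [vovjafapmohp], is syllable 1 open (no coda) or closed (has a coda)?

open

Vowels present: o, a, a, o; each is a nucleus, giving 4 syllables.
V1 /o/ – V2 /a/: cluster /vj/ — /vj/ is itself a permitted onset, so the whole cluster goes right; preceding coda = ∅.
V2 /a/ – V3 /a/: /f/ is a single consonant, so it becomes the next onset.
V3 /a/ – V4 /o/: /pm/; trying suffixes from longest down, /m/ is the first permitted one, so coda /p/ | onset /m/.
Putting it together: vo.vja.fap.mohp.
Syllable 1 is /vo/; it ends in its nucleus with no coda, so it is open.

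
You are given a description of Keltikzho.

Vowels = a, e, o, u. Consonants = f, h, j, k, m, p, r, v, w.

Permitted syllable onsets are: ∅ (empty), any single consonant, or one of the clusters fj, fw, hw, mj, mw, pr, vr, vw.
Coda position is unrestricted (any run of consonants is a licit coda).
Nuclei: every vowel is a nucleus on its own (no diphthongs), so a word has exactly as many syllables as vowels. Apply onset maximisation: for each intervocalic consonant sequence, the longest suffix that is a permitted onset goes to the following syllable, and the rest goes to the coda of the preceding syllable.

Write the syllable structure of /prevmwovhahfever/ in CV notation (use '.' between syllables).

CCVC.CCVC.CVC.CV.CVC

The vowels are e, o, a, e, e — 5 nuclei, so 5 syllables.
/e…o/ gap (V1→V2): /vmw/ splits as /v/ + /mw/ (/mw/ is the longest suffix that is a licit onset).
/o…a/ gap (V2→V3): /vh/; trying suffixes from longest down, /h/ is the first permitted one, so coda /v/ | onset /h/.
/a…e/ gap (V3→V4): cluster /hf/ — the longest permitted-onset suffix is /f/; onset = /f/, preceding coda = /h/.
/e…e/ gap (V4→V5): just /v/ — single C goes to the following onset.
Result: prev.mwov.hah.fe.ver.
Mapping each syllable to C/V: /prev/ → CCVC, /mwov/ → CCVC, /hah/ → CVC, /fe/ → CV, /ver/ → CVC.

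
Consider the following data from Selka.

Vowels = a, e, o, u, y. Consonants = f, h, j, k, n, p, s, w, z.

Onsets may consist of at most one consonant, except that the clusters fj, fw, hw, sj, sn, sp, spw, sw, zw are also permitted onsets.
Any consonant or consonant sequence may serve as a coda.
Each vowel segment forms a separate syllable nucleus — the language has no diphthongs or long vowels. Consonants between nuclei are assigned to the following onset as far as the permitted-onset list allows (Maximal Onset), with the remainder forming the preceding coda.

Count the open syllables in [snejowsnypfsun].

1

Vowels present: e, o, y, u; each is a nucleus, giving 4 syllables.
σ1/σ2 boundary: just /j/ — single C goes to the following onset.
σ2/σ3 boundary: cluster /wsn/ — the longest permitted-onset suffix is /sn/; onset = /sn/, preceding coda = /w/.
σ3/σ4 boundary: /pfs/ — longest licit onset from the right is /s/, leaving /pf/ as coda.
So the parse is sne.jow.snypf.sun.
Classifying each syllable: /sne/ (open), /jow/ (closed), /snypf/ (closed), /sun/ (closed).
Open syllables: 1.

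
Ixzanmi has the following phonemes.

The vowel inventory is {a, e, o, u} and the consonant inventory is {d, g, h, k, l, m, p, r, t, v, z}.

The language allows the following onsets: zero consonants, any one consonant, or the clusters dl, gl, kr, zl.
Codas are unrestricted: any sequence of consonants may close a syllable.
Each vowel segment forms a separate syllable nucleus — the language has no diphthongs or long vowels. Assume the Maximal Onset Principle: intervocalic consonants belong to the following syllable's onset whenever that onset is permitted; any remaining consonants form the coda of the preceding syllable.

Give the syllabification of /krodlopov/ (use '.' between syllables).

kro.dlo.pov

Nuclei (vowels): o, o, o → 3 syllables.
/o…o/ gap (V1→V2): /dl/ is a licit onset in full, so it all attaches to the next syllable.
/o…o/ gap (V2→V3): /p/ is a single consonant, so it becomes the next onset.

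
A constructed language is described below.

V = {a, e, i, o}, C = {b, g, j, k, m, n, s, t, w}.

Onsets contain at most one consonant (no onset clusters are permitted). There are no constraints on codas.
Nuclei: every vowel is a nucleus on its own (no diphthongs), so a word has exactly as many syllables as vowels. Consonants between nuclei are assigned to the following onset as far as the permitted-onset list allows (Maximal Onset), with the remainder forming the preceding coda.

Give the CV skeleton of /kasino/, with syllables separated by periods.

CV.CV.CV

Vowels present: a, i, o; each is a nucleus, giving 3 syllables.
σ1/σ2 boundary: /s/ is a single consonant, so it becomes the next onset.
σ2/σ3 boundary: /n/ is a single consonant, so it becomes the next onset.
Syllabification: ka.si.no.
Mapping each syllable to C/V: /ka/ → CV, /si/ → CV, /no/ → CV.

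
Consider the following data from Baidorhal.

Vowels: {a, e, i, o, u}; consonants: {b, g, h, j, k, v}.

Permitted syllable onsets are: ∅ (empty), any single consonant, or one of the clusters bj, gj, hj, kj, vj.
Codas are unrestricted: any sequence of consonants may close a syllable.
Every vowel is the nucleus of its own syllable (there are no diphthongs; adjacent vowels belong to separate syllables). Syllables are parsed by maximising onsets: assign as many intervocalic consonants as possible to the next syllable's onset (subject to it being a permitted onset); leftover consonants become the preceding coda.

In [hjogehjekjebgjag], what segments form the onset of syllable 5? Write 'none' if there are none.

The vowels are o, e, e, e, a — 5 nuclei, so 5 syllables.
/o…e/ gap (V1→V2): just /g/ — single C goes to the following onset.
/e…e/ gap (V2→V3): /hj/ is a licit onset in full, so it all attaches to the next syllable.
/e…e/ gap (V3→V4): /kj/ is a licit onset in full, so it all attaches to the next syllable.
/e…a/ gap (V4→V5): cluster /bgj/ — the longest permitted-onset suffix is /gj/; onset = /gj/, preceding coda = /b/.
Syllabification: hjo.ge.hje.kjeb.gjag.
Syllable 5 is /gjag/: onset /gj/, nucleus /a/, coda /g/.

gj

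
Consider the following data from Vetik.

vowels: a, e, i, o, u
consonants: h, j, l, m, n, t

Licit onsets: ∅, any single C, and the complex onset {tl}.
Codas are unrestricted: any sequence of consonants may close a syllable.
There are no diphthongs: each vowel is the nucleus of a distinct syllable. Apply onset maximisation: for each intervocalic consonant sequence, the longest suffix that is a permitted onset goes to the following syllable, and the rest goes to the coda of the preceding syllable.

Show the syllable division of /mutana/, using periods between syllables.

Vowels present: u, a, a; each is a nucleus, giving 3 syllables.
σ1/σ2 boundary: /t/ → onset of the next syllable (single consonants are always licit onsets).
σ2/σ3 boundary: /n/ → onset of the next syllable (single consonants are always licit onsets).

mu.ta.na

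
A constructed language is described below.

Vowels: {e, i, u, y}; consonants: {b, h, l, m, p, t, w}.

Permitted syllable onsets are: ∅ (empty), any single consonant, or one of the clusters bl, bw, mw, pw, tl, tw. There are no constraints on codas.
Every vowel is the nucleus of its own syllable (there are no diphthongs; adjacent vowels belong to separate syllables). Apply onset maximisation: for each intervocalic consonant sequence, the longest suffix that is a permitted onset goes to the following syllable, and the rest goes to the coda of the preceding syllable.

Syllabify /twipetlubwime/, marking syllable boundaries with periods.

Vowels present: i, e, u, i, e; each is a nucleus, giving 5 syllables.
Between /i/ (V1) and /e/ (V2): just /p/ — single C goes to the following onset.
Between /e/ (V2) and /u/ (V3): /tl/ is a licit onset in full, so it all attaches to the next syllable.
Between /u/ (V3) and /i/ (V4): cluster /bw/ — /bw/ is itself a permitted onset, so the whole cluster goes right; preceding coda = ∅.
Between /i/ (V4) and /e/ (V5): /m/ is a single consonant, so it becomes the next onset.

twi.pe.tlu.bwi.me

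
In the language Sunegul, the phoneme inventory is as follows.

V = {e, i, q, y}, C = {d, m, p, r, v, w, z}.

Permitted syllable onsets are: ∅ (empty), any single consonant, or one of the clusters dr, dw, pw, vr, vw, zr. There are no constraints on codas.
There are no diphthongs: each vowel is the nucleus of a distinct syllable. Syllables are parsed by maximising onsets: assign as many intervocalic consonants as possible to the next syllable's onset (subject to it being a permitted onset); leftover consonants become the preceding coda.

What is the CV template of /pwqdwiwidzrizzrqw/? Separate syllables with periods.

CCV.CCV.CVC.CCVC.CCVC

The vowels are q, i, i, i, q — 5 nuclei, so 5 syllables.
σ1/σ2 boundary: /dw/ — entire cluster is a permitted onset → onset /dw/, coda ∅.
σ2/σ3 boundary: /w/ is a single consonant, so it becomes the next onset.
σ3/σ4 boundary: /dzr/ — longest licit onset from the right is /zr/, leaving /d/ as coda.
σ4/σ5 boundary: cluster /zzr/ — the longest permitted-onset suffix is /zr/; onset = /zr/, preceding coda = /z/.
Result: pwq.dwi.wid.zriz.zrqw.
Mapping each syllable to C/V: /pwq/ → CCV, /dwi/ → CCV, /wid/ → CVC, /zriz/ → CCVC, /zrqw/ → CCVC.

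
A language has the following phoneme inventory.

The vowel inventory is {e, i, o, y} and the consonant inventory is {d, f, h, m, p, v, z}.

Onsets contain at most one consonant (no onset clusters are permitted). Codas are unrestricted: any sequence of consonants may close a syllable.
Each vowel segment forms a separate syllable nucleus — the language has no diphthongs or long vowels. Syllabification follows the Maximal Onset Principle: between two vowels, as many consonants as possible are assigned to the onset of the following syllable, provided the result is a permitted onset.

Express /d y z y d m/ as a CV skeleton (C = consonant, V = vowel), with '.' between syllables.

Vowels present: y, y; each is a nucleus, giving 2 syllables.
Between /y/ (V1) and /y/ (V2): just /z/ — single C goes to the following onset.
So the parse is dy.zydm.
Mapping each syllable to C/V: /dy/ → CV, /zydm/ → CVCC.

CV.CVCC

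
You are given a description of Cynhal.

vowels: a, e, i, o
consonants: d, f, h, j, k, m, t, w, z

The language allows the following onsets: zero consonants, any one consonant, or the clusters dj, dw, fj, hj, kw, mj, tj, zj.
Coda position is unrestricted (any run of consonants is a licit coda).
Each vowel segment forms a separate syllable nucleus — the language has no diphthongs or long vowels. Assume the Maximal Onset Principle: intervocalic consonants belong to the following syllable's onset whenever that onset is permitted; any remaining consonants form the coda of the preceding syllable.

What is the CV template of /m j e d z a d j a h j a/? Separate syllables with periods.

CCVC.CV.CCV.CCV

The vowels are e, a, a, a — 4 nuclei, so 4 syllables.
/e…a/ gap (V1→V2): /dz/ — longest licit onset from the right is /z/, leaving /d/ as coda.
/a…a/ gap (V2→V3): /dj/ is a licit onset in full, so it all attaches to the next syllable.
/a…a/ gap (V3→V4): /hj/ is a licit onset in full, so it all attaches to the next syllable.
So the parse is mjed.za.dja.hja.
Mapping each syllable to C/V: /mjed/ → CCVC, /za/ → CV, /dja/ → CCV, /hja/ → CCV.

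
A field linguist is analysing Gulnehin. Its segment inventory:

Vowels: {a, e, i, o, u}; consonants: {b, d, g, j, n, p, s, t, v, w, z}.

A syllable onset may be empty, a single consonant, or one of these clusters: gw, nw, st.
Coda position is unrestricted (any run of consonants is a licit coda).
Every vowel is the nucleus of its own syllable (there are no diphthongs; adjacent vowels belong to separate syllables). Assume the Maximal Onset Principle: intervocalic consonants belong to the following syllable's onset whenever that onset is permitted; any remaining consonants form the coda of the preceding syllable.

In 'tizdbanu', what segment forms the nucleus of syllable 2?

a

The vowels are i, a, u — 3 nuclei, so 3 syllables.
The second nucleus (vowel 2 from the left) is /a/.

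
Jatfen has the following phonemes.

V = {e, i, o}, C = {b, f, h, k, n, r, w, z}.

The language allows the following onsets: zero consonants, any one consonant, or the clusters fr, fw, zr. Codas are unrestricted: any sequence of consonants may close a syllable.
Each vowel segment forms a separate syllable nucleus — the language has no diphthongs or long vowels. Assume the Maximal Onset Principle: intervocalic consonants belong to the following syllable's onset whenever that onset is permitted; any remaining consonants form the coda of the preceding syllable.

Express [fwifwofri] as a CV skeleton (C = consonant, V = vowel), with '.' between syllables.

CCV.CCV.CCV

Vowels present: i, o, i; each is a nucleus, giving 3 syllables.
σ1/σ2 boundary: /fw/ is a licit onset in full, so it all attaches to the next syllable.
σ2/σ3 boundary: /fr/ is a licit onset in full, so it all attaches to the next syllable.
Syllabification: fwi.fwo.fri.
Mapping each syllable to C/V: /fwi/ → CCV, /fwo/ → CCV, /fri/ → CCV.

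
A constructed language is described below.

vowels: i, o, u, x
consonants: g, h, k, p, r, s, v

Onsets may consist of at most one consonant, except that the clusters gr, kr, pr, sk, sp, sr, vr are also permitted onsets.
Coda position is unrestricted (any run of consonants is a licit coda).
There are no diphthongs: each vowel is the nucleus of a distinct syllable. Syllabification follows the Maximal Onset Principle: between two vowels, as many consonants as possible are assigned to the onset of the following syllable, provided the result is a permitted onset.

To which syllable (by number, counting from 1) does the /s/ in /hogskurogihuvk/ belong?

Vowels present: o, u, o, i, u; each is a nucleus, giving 5 syllables.
/o…u/ gap (V1→V2): cluster /gsk/ — the longest permitted-onset suffix is /sk/; onset = /sk/, preceding coda = /g/.
/u…o/ gap (V2→V3): just /r/ — single C goes to the following onset.
/o…i/ gap (V3→V4): /g/ is a single consonant, so it becomes the next onset.
/i…u/ gap (V4→V5): /h/ → onset of the next syllable (single consonants are always licit onsets).
So the parse is hog.sku.ro.gi.huvk.
The /s/ is in the onset of syllable 2 (/sku/).

2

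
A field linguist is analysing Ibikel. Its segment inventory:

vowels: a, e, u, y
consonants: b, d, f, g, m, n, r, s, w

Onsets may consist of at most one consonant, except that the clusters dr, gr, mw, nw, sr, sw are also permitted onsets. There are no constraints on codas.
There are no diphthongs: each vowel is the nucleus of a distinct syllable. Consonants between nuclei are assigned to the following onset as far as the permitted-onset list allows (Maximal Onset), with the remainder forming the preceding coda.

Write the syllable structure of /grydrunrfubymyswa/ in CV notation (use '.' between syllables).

CCV.CCVCC.CV.CV.CV.CCV

Nuclei (vowels): y, u, u, y, y, a → 6 syllables.
V1 /y/ – V2 /u/: /dr/ is a licit onset in full, so it all attaches to the next syllable.
V2 /u/ – V3 /u/: /nrf/; trying suffixes from longest down, /f/ is the first permitted one, so coda /nr/ | onset /f/.
V3 /u/ – V4 /y/: /b/ → onset of the next syllable (single consonants are always licit onsets).
V4 /y/ – V5 /y/: /m/ is a single consonant, so it becomes the next onset.
V5 /y/ – V6 /a/: /sw/ — entire cluster is a permitted onset → onset /sw/, coda ∅.
Result: gry.drunr.fu.by.my.swa.
Mapping each syllable to C/V: /gry/ → CCV, /drunr/ → CCVCC, /fu/ → CV, /by/ → CV, /my/ → CV, /swa/ → CCV.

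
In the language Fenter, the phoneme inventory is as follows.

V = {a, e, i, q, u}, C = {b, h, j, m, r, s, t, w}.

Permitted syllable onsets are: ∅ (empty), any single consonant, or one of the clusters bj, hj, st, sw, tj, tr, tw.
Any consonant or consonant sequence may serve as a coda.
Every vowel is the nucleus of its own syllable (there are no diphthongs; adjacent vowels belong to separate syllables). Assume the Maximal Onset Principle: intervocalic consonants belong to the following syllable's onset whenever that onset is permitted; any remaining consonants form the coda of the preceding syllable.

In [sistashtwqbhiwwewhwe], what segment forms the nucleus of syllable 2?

The vowels are i, a, q, i, e, e — 6 nuclei, so 6 syllables.
The second nucleus (vowel 2 from the left) is /a/.

a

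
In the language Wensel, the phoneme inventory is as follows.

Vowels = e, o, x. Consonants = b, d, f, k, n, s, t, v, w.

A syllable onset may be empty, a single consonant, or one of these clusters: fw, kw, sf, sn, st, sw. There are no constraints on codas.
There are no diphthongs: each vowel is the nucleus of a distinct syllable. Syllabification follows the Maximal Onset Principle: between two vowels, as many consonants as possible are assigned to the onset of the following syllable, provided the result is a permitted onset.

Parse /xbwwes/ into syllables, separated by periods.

xbw.wes

The vowels are x, e — 2 nuclei, so 2 syllables.
V1 /x/ – V2 /e/: /bww/; trying suffixes from longest down, /w/ is the first permitted one, so coda /bw/ | onset /w/.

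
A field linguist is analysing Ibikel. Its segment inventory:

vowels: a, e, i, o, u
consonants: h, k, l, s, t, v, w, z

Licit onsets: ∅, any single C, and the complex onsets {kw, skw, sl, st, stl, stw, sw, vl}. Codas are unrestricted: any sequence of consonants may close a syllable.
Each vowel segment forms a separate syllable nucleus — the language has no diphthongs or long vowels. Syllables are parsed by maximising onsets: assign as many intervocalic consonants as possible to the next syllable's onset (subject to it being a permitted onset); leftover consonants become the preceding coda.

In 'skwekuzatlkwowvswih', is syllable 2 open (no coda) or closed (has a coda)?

open

Vowels present: e, u, a, o, i; each is a nucleus, giving 5 syllables.
/e…u/ gap (V1→V2): just /k/ — single C goes to the following onset.
/u…a/ gap (V2→V3): /z/ is a single consonant, so it becomes the next onset.
/a…o/ gap (V3→V4): cluster /tlkw/ — the longest permitted-onset suffix is /kw/; onset = /kw/, preceding coda = /tl/.
/o…i/ gap (V4→V5): /wvsw/ — longest licit onset from the right is /sw/, leaving /wv/ as coda.
Result: skwe.ku.zatl.kwowv.swih.
Syllable 2 is /ku/; it ends in its nucleus with no coda, so it is open.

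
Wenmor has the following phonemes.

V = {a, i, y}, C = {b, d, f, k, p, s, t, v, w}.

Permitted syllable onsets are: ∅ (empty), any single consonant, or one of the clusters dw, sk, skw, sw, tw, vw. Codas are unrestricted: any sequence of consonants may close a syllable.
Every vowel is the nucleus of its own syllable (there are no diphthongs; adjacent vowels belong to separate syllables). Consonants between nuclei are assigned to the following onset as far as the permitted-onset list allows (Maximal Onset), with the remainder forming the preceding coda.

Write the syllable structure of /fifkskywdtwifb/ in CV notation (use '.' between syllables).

CVCC.CCVCC.CCVCC

The vowels are i, y, i — 3 nuclei, so 3 syllables.
Between /i/ (V1) and /y/ (V2): cluster /fksk/ — the longest permitted-onset suffix is /sk/; onset = /sk/, preceding coda = /fk/.
Between /y/ (V2) and /i/ (V3): /wdtw/ — longest licit onset from the right is /tw/, leaving /wd/ as coda.
Syllabification: fifk.skywd.twifb.
Mapping each syllable to C/V: /fifk/ → CVCC, /skywd/ → CCVCC, /twifb/ → CCVCC.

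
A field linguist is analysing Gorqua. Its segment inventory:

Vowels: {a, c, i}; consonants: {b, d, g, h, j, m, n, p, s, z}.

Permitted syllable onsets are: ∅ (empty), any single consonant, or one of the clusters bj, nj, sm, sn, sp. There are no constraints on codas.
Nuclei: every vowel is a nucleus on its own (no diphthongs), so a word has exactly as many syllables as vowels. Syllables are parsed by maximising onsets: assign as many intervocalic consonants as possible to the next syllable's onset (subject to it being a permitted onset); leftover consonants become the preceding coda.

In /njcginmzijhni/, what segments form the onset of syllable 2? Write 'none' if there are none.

g

Vowels present: c, i, i, i; each is a nucleus, giving 4 syllables.
Between /c/ (V1) and /i/ (V2): /g/ is a single consonant, so it becomes the next onset.
Between /i/ (V2) and /i/ (V3): /nmz/ — longest licit onset from the right is /z/, leaving /nm/ as coda.
Between /i/ (V3) and /i/ (V4): /jhn/ — longest licit onset from the right is /n/, leaving /jh/ as coda.
Putting it together: njc.ginm.zijh.ni.
Syllable 2 is /ginm/: onset /g/, nucleus /i/, coda /nm/.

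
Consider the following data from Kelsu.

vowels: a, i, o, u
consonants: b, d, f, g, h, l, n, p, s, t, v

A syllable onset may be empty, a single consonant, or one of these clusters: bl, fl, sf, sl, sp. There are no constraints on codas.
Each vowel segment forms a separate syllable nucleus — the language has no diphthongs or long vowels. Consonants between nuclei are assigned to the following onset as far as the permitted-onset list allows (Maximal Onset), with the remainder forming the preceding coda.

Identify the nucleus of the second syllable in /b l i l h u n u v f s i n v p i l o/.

u

Nuclei (vowels): i, u, u, i, i, o → 6 syllables.
The second nucleus (vowel 2 from the left) is /u/.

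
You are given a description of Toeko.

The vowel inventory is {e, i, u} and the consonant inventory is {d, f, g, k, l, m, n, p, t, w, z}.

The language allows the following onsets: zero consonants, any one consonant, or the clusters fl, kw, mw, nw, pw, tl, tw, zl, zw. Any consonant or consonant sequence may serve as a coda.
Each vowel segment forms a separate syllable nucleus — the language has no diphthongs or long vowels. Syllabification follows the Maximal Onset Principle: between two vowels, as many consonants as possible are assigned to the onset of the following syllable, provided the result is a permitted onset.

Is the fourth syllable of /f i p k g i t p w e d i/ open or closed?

open

Nuclei (vowels): i, i, e, i → 4 syllables.
Between /i/ (V1) and /i/ (V2): cluster /pkg/ — the longest permitted-onset suffix is /g/; onset = /g/, preceding coda = /pk/.
Between /i/ (V2) and /e/ (V3): /tpw/ — longest licit onset from the right is /pw/, leaving /t/ as coda.
Between /e/ (V3) and /i/ (V4): /d/ → onset of the next syllable (single consonants are always licit onsets).
Syllabification: fipk.git.pwe.di.
Syllable 4 is /di/; it ends in its nucleus with no coda, so it is open.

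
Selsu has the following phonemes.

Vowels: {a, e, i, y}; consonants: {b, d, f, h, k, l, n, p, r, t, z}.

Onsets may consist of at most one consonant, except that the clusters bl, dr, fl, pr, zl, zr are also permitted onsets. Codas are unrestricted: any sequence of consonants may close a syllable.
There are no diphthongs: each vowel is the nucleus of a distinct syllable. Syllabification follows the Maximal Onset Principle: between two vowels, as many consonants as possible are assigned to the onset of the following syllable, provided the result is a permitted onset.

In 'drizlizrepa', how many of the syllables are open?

Vowels present: i, i, e, a; each is a nucleus, giving 4 syllables.
V1 /i/ – V2 /i/: cluster /zl/ — /zl/ is itself a permitted onset, so the whole cluster goes right; preceding coda = ∅.
V2 /i/ – V3 /e/: cluster /zr/ — /zr/ is itself a permitted onset, so the whole cluster goes right; preceding coda = ∅.
V3 /e/ – V4 /a/: /p/ → onset of the next syllable (single consonants are always licit onsets).
So the parse is dri.zli.zre.pa.
Classifying each syllable: /dri/ (open), /zli/ (open), /zre/ (open), /pa/ (open).
Open syllables: 4.

4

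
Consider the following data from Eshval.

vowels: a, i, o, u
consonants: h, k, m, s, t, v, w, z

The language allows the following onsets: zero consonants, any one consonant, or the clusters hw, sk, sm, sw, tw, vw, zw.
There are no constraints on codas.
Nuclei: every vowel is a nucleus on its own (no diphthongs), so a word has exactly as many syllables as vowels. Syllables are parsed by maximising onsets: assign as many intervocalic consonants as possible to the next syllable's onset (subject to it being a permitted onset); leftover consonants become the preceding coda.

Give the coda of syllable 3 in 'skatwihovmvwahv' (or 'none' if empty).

The vowels are a, i, o, a — 4 nuclei, so 4 syllables.
Between /a/ (V1) and /i/ (V2): cluster /tw/ — /tw/ is itself a permitted onset, so the whole cluster goes right; preceding coda = ∅.
Between /i/ (V2) and /o/ (V3): just /h/ — single C goes to the following onset.
Between /o/ (V3) and /a/ (V4): cluster /vmvw/ — the longest permitted-onset suffix is /vw/; onset = /vw/, preceding coda = /vm/.
Result: ska.twi.hovm.vwahv.
Syllable 3 is /hovm/: onset /h/, nucleus /o/, coda /vm/.

vm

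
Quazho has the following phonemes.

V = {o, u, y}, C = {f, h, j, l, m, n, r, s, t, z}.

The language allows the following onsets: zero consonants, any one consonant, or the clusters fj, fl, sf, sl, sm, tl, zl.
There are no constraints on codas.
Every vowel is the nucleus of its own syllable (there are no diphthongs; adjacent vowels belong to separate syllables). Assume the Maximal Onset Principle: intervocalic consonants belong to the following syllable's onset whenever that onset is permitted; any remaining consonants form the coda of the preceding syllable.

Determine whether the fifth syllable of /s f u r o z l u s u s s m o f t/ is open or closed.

The vowels are u, o, u, u, o — 5 nuclei, so 5 syllables.
Between /u/ (V1) and /o/ (V2): just /r/ — single C goes to the following onset.
Between /o/ (V2) and /u/ (V3): cluster /zl/ — /zl/ is itself a permitted onset, so the whole cluster goes right; preceding coda = ∅.
Between /u/ (V3) and /u/ (V4): /s/ → onset of the next syllable (single consonants are always licit onsets).
Between /u/ (V4) and /o/ (V5): cluster /ssm/ — the longest permitted-onset suffix is /sm/; onset = /sm/, preceding coda = /s/.
Result: sfu.ro.zlu.sus.smoft.
Syllable 5 is /smoft/ with coda /ft/, so it is closed.

closed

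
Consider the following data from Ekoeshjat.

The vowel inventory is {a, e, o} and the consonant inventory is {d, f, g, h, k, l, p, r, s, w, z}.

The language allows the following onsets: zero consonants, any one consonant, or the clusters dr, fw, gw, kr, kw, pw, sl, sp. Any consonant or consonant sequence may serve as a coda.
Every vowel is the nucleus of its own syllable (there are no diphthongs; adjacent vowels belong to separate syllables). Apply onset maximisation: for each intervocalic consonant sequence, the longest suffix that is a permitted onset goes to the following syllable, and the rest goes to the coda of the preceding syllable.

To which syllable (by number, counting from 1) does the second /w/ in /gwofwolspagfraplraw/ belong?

2

Vowels present: o, o, a, a, a; each is a nucleus, giving 5 syllables.
V1 /o/ – V2 /o/: /fw/ is a licit onset in full, so it all attaches to the next syllable.
V2 /o/ – V3 /a/: cluster /lsp/ — the longest permitted-onset suffix is /sp/; onset = /sp/, preceding coda = /l/.
V3 /a/ – V4 /a/: /gfr/; trying suffixes from longest down, /r/ is the first permitted one, so coda /gf/ | onset /r/.
V4 /a/ – V5 /a/: cluster /plr/ — the longest permitted-onset suffix is /r/; onset = /r/, preceding coda = /pl/.
Syllabification: gwo.fwol.spagf.rapl.raw.
The second /w/ is in the onset of syllable 2 (/fwol/).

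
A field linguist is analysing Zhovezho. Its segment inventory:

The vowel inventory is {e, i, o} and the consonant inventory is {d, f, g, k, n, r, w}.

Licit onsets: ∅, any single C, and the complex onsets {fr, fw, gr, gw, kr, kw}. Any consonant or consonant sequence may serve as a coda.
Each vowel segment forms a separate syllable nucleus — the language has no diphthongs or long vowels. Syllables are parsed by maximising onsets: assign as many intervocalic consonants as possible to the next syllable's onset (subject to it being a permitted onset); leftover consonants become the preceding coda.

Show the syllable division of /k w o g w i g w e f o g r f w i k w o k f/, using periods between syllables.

kwo.gwi.gwe.fogr.fwi.kwokf

The vowels are o, i, e, o, i, o — 6 nuclei, so 6 syllables.
/o…i/ gap (V1→V2): /gw/ — entire cluster is a permitted onset → onset /gw/, coda ∅.
/i…e/ gap (V2→V3): cluster /gw/ — /gw/ is itself a permitted onset, so the whole cluster goes right; preceding coda = ∅.
/e…o/ gap (V3→V4): /f/ is a single consonant, so it becomes the next onset.
/o…i/ gap (V4→V5): cluster /grfw/ — the longest permitted-onset suffix is /fw/; onset = /fw/, preceding coda = /gr/.
/i…o/ gap (V5→V6): cluster /kw/ — /kw/ is itself a permitted onset, so the whole cluster goes right; preceding coda = ∅.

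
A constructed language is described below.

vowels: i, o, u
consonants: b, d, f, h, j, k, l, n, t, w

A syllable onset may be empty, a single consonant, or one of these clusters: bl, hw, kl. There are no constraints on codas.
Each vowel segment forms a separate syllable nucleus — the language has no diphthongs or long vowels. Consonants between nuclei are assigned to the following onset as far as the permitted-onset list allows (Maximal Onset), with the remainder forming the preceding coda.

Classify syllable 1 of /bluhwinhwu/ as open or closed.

Vowels present: u, i, u; each is a nucleus, giving 3 syllables.
/u…i/ gap (V1→V2): cluster /hw/ — /hw/ is itself a permitted onset, so the whole cluster goes right; preceding coda = ∅.
/i…u/ gap (V2→V3): /nhw/ — longest licit onset from the right is /hw/, leaving /n/ as coda.
Syllabification: blu.hwin.hwu.
Syllable 1 is /blu/; it ends in its nucleus with no coda, so it is open.

open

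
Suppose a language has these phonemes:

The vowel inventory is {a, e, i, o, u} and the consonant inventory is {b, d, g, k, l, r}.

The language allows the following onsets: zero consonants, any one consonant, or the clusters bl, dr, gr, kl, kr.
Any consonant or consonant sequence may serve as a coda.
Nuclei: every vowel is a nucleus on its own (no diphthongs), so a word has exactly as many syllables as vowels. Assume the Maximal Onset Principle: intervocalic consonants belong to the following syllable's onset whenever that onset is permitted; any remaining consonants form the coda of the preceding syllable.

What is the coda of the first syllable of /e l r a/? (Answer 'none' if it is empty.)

l

Vowels present: e, a; each is a nucleus, giving 2 syllables.
V1 /e/ – V2 /a/: /lr/; trying suffixes from longest down, /r/ is the first permitted one, so coda /l/ | onset /r/.
So the parse is el.ra.
Syllable 1 is /el/: onset ∅, nucleus /e/, coda /l/.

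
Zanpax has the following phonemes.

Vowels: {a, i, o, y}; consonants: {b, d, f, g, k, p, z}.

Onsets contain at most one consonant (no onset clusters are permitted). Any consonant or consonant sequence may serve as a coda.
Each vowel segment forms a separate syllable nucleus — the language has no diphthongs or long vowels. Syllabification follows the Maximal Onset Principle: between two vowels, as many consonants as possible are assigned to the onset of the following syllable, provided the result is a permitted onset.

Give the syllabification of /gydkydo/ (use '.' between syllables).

Vowels present: y, y, o; each is a nucleus, giving 3 syllables.
σ1/σ2 boundary: /dk/ splits as /d/ + /k/ (/k/ is the longest suffix that is a licit onset).
σ2/σ3 boundary: just /d/ — single C goes to the following onset.

gyd.ky.do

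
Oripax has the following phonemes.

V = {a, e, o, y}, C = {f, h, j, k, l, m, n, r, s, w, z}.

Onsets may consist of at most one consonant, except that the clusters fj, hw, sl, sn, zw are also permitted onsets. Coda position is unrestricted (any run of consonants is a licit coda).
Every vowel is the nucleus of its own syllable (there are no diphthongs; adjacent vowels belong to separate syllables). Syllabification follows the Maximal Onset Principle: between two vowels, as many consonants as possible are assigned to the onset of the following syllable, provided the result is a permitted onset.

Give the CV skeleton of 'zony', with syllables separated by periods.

CV.CV

Nuclei (vowels): o, y → 2 syllables.
/o…y/ gap (V1→V2): just /n/ — single C goes to the following onset.
Syllabification: zo.ny.
Mapping each syllable to C/V: /zo/ → CV, /ny/ → CV.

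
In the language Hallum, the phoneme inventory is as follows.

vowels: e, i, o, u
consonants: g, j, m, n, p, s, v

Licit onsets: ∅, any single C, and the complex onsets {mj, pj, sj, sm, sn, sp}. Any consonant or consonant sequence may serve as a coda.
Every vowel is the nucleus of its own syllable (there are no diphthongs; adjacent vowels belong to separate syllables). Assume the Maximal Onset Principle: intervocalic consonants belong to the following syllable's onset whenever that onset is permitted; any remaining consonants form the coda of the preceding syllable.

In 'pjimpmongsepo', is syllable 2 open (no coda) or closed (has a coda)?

The vowels are i, o, e, o — 4 nuclei, so 4 syllables.
σ1/σ2 boundary: /mpm/ — longest licit onset from the right is /m/, leaving /mp/ as coda.
σ2/σ3 boundary: /ngs/; trying suffixes from longest down, /s/ is the first permitted one, so coda /ng/ | onset /s/.
σ3/σ4 boundary: /p/ → onset of the next syllable (single consonants are always licit onsets).
Result: pjimp.mong.se.po.
Syllable 2 is /mong/ with coda /ng/, so it is closed.

closed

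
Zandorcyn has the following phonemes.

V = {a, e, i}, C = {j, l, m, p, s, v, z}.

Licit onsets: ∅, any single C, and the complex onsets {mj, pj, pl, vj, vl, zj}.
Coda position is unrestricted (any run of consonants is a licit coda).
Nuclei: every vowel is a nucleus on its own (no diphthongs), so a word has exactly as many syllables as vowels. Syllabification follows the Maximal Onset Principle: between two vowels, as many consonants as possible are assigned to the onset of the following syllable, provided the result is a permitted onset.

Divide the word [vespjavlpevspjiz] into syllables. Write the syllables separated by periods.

ves.pjavl.pevs.pjiz

Nuclei (vowels): e, a, e, i → 4 syllables.
/e…a/ gap (V1→V2): /spj/ splits as /s/ + /pj/ (/pj/ is the longest suffix that is a licit onset).
/a…e/ gap (V2→V3): /vlp/ — longest licit onset from the right is /p/, leaving /vl/ as coda.
/e…i/ gap (V3→V4): /vspj/ — longest licit onset from the right is /pj/, leaving /vs/ as coda.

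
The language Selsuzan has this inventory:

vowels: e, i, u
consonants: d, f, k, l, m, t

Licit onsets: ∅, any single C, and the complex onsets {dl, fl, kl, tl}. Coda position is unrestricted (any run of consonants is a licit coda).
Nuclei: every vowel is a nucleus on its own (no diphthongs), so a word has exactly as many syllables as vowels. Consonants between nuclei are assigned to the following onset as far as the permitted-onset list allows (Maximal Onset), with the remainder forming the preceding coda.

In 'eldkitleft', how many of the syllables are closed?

2

Vowels present: e, i, e; each is a nucleus, giving 3 syllables.
σ1/σ2 boundary: /ldk/ — longest licit onset from the right is /k/, leaving /ld/ as coda.
σ2/σ3 boundary: /tl/ — entire cluster is a permitted onset → onset /tl/, coda ∅.
Syllabification: eld.ki.tleft.
Classifying each syllable: /eld/ (closed), /ki/ (open), /tleft/ (closed).
Closed syllables: 2.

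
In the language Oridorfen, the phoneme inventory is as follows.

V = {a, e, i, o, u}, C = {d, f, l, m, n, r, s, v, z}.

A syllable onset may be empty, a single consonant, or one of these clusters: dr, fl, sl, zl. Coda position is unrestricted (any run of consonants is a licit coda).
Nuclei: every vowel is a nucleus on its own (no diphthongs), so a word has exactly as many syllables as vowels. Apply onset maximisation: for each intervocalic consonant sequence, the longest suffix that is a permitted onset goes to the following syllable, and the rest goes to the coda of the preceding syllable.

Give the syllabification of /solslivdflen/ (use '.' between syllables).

Nuclei (vowels): o, i, e → 3 syllables.
Between /o/ (V1) and /i/ (V2): /lsl/ splits as /l/ + /sl/ (/sl/ is the longest suffix that is a licit onset).
Between /i/ (V2) and /e/ (V3): cluster /vdfl/ — the longest permitted-onset suffix is /fl/; onset = /fl/, preceding coda = /vd/.

sol.slivd.flen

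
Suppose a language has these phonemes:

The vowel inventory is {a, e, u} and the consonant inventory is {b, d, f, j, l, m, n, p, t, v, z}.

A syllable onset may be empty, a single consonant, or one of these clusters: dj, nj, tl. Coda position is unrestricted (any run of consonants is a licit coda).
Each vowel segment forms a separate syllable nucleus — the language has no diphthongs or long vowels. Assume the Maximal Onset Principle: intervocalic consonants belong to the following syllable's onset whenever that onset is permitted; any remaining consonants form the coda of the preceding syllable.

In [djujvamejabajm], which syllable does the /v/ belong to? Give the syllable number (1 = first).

2

Vowels present: u, a, e, a, a; each is a nucleus, giving 5 syllables.
σ1/σ2 boundary: cluster /jv/ — the longest permitted-onset suffix is /v/; onset = /v/, preceding coda = /j/.
σ2/σ3 boundary: /m/ → onset of the next syllable (single consonants are always licit onsets).
σ3/σ4 boundary: /j/ → onset of the next syllable (single consonants are always licit onsets).
σ4/σ5 boundary: just /b/ — single C goes to the following onset.
Syllabification: djuj.va.me.ja.bajm.
The /v/ is in the onset of syllable 2 (/va/).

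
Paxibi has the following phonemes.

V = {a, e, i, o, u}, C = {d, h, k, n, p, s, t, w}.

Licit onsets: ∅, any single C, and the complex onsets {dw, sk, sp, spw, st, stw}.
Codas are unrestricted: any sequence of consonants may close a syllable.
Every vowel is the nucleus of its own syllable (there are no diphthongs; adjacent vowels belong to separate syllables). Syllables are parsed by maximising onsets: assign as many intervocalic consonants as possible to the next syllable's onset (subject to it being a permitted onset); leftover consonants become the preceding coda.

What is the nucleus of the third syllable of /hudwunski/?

The vowels are u, u, i — 3 nuclei, so 3 syllables.
The third nucleus (vowel 3 from the left) is /i/.

i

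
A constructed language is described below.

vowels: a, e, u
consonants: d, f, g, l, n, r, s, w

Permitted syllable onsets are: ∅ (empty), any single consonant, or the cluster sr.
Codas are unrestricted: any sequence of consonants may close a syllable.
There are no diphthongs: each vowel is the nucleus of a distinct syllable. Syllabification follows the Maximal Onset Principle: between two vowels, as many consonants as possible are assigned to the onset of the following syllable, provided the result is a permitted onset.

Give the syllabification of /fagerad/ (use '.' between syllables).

fa.ge.rad

The vowels are a, e, a — 3 nuclei, so 3 syllables.
V1 /a/ – V2 /e/: /g/ → onset of the next syllable (single consonants are always licit onsets).
V2 /e/ – V3 /a/: /r/ → onset of the next syllable (single consonants are always licit onsets).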